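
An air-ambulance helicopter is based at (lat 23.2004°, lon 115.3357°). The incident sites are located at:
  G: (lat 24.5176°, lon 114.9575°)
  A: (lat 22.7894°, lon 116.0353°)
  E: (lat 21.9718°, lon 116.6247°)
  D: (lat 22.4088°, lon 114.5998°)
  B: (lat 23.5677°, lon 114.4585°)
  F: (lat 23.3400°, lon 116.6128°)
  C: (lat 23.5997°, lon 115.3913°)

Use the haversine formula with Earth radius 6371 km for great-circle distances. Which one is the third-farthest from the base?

Distances from the base ((lat 23.2004°, lon 115.3357°)):
E: 190.2 km
G: 151.4 km
F: 131.4 km
D: 115.9 km
B: 98.4 km
A: 85.0 km
C: 44.8 km
The third-farthest is F at 131.4 km.

F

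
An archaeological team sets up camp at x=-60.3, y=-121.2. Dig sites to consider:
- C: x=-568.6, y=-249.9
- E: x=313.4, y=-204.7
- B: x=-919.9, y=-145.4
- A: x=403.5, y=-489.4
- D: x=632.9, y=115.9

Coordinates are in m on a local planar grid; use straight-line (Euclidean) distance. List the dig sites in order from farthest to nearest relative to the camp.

Distances from the camp:
B x=-919.9, y=-145.4: 859.9 m
D x=632.9, y=115.9: 732.6 m
A x=403.5, y=-489.4: 592.2 m
C x=-568.6, y=-249.9: 524.3 m
E x=313.4, y=-204.7: 382.9 m

B, D, A, C, E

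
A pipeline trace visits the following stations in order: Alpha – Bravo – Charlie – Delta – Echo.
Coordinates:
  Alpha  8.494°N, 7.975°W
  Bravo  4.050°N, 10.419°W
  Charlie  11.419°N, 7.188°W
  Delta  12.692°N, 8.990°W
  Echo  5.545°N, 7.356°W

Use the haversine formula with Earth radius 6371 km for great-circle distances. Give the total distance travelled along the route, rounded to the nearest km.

Leg distances:
Alpha→Bravo: 563.1 km  (cumulative 563.1 km)
Bravo→Charlie: 893.3 km  (cumulative 1456.4 km)
Charlie→Delta: 241.7 km  (cumulative 1698.1 km)
Delta→Echo: 814.7 km  (cumulative 2512.8 km)
Total route length ≈ 2513 km.

2513 km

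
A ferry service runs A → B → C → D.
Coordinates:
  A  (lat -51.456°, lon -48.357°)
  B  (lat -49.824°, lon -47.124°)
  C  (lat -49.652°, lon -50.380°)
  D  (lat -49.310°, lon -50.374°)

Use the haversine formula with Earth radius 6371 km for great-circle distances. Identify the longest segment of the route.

B–C

Leg distances:
A→B: 201.2 km
B→C: 234.7 km
C→D: 38.0 km
The longest leg is B–C at 234.7 km.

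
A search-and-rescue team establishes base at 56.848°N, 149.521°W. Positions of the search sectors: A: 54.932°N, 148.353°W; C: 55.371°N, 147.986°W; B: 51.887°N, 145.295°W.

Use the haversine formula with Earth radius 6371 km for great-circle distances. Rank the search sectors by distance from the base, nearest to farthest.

Computing each great-circle distance from 56.848°N, 149.521°W:
C 55.371°N, 147.986°W: 189.8 km
A 54.932°N, 148.353°W: 225.1 km
B 51.887°N, 145.295°W: 615.6 km

C, A, B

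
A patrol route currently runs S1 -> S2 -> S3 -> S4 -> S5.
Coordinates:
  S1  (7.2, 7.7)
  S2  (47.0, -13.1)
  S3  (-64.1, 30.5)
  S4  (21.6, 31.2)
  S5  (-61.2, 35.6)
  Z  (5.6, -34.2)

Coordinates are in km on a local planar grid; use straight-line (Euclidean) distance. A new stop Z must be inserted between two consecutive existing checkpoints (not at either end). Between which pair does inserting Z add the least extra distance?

between S2 and S3

Added distance for inserting Z between each consecutive pair:
S1–S2: 43.5 km
S2–S3: 22.2 km
S3–S4: 76.7 km
S4–S5: 81.0 km
Smallest added distance is 22.2 km, inserting between S2 and S3.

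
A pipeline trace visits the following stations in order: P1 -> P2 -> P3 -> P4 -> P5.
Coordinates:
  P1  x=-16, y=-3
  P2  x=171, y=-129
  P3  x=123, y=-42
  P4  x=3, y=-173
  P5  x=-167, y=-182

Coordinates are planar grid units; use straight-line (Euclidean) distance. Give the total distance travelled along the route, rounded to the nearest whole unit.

673

Leg distances:
P1→P2: 225.5  (cumulative 225.5)
P2→P3: 99.4  (cumulative 324.9)
P3→P4: 177.7  (cumulative 502.5)
P4→P5: 170.2  (cumulative 672.7)
Total route length ≈ 673.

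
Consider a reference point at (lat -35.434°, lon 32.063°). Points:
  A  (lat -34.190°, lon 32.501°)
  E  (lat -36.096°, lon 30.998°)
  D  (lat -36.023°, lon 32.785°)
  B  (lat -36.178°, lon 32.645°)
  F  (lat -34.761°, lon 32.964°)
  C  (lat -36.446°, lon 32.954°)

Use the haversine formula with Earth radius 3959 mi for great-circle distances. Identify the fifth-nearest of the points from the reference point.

Distance to each, sorted:
D: 57.4 mi
B: 60.9 mi
F: 69.0 mi
E: 75.2 mi
C: 85.9 mi
A: 89.5 mi
The fifth-nearest is C at 85.9 mi.

C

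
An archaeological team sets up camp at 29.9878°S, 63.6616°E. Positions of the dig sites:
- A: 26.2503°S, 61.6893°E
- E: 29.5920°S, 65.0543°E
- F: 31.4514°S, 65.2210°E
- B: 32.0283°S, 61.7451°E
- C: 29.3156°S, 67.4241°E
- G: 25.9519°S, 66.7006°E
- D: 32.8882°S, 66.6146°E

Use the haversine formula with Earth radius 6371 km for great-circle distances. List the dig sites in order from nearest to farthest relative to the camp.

Computing each great-circle distance from 29.9878°S, 63.6616°E:
E 29.5920°S, 65.0543°E: 141.4 km
F 31.4514°S, 65.2210°E: 220.7 km
B 32.0283°S, 61.7451°E: 291.3 km
C 29.3156°S, 67.4241°E: 371.2 km
D 32.8882°S, 66.6146°E: 427.2 km
A 26.2503°S, 61.6893°E: 458.4 km
G 25.9519°S, 66.7006°E: 538.9 km

E, F, B, C, D, A, G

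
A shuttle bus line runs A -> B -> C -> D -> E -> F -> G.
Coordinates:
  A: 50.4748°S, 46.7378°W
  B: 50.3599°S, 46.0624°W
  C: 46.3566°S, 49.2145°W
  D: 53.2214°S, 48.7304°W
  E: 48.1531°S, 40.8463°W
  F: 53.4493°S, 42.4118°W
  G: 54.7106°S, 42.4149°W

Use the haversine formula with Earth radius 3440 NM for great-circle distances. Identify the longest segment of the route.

Leg distances:
A→B: 26.7 NM
B→C: 271.2 NM
C→D: 412.6 NM
D→E: 426.8 NM
E→F: 323.5 NM
F→G: 75.7 NM
The longest leg is D–E at 426.8 NM.

D–E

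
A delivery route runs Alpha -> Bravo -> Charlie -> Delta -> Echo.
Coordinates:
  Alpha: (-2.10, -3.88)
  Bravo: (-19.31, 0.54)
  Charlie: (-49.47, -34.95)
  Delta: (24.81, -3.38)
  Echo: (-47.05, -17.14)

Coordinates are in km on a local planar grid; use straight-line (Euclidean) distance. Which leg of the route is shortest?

Alpha–Bravo

Leg distances:
Alpha→Bravo: 17.8 km
Bravo→Charlie: 46.6 km
Charlie→Delta: 80.7 km
Delta→Echo: 73.2 km
The shortest leg is Alpha–Bravo at 17.8 km.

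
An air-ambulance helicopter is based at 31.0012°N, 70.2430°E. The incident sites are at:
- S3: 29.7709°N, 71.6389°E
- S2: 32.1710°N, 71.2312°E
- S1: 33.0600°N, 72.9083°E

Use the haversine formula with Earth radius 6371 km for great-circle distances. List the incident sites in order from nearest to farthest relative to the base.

S2, S3, S1

Computing each great-circle distance from 31.0012°N, 70.2430°E:
S2 32.1710°N, 71.2312°E: 160.3 km
S3 29.7709°N, 71.6389°E: 191.4 km
S1 33.0600°N, 72.9083°E: 339.9 km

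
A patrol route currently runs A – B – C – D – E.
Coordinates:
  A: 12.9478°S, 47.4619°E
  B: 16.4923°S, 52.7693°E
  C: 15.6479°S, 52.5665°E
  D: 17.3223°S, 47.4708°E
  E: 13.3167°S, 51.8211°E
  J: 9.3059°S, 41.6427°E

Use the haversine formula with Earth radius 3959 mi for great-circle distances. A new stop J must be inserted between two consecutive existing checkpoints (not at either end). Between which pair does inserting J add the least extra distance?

Added distance for inserting J between each consecutive pair:
A–B: 935.4 mi
B–C: 1695.6 mi
C–D: 1178.4 mi
D–E: 1020.6 mi
Smallest added distance is 935.4 mi, inserting between A and B.

between A and B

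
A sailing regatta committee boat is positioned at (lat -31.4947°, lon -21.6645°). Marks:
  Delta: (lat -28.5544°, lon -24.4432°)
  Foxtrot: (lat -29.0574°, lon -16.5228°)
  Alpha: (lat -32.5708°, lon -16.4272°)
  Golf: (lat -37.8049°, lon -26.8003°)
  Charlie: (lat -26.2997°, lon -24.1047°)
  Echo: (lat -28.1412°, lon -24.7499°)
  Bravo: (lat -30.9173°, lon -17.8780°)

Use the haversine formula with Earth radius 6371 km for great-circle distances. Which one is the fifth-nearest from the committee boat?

Foxtrot

Distances from the committee boat ((lat -31.4947°, lon -21.6645°)):
Bravo: 365.8 km
Delta: 422.4 km
Echo: 477.1 km
Alpha: 507.9 km
Foxtrot: 563.1 km
Charlie: 624.5 km
Golf: 844.1 km
The fifth-nearest is Foxtrot at 563.1 km.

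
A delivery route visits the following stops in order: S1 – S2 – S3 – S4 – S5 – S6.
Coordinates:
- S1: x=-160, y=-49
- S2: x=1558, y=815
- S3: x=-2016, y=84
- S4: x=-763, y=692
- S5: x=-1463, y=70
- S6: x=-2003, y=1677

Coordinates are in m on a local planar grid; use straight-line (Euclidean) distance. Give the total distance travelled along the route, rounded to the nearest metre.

Leg distances:
S1→S2: 1923.0 m  (cumulative 1923.0 m)
S2→S3: 3648.0 m  (cumulative 5571.0 m)
S3→S4: 1392.7 m  (cumulative 6963.7 m)
S4→S5: 936.4 m  (cumulative 7900.2 m)
S5→S6: 1695.3 m  (cumulative 9595.5 m)
Total route length ≈ 9595 m.

9595 m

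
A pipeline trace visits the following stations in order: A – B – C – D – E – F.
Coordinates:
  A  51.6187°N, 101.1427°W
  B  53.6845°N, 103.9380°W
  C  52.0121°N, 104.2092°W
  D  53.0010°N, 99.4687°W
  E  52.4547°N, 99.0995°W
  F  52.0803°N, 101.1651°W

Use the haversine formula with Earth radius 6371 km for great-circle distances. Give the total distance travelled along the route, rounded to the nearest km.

1035 km

Leg distances:
A→B: 297.1 km  (cumulative 297.1 km)
B→C: 186.9 km  (cumulative 484.0 km)
C→D: 339.1 km  (cumulative 823.1 km)
D→E: 65.6 km  (cumulative 888.7 km)
E→F: 146.6 km  (cumulative 1035.3 km)
Total route length ≈ 1035 km.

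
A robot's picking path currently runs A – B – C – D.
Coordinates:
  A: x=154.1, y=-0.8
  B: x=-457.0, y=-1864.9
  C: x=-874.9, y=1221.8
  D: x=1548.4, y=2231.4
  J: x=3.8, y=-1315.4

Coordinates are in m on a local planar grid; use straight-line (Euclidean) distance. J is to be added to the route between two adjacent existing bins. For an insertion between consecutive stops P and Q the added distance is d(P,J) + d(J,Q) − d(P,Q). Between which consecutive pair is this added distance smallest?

between A and B

Added distance for inserting J between each consecutive pair:
A–B: 78.6 m
B–C: 287.3 m
C–D: 3928.4 m
Smallest added distance is 78.6 m, inserting between A and B.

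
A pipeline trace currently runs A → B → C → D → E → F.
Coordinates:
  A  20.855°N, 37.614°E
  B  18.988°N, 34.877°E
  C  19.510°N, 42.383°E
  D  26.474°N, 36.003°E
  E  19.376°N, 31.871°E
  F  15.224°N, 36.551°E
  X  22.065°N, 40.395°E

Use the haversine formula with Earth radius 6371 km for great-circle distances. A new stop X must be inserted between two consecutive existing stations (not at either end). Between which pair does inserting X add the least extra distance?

Added distance for inserting X between each consecutive pair:
A–B: 632.9 km
B–C: 229.9 km
C–D: 0.9 km
D–E: 702.1 km
E–F: 1118.9 km
Smallest added distance is 0.9 km, inserting between C and D.

between C and D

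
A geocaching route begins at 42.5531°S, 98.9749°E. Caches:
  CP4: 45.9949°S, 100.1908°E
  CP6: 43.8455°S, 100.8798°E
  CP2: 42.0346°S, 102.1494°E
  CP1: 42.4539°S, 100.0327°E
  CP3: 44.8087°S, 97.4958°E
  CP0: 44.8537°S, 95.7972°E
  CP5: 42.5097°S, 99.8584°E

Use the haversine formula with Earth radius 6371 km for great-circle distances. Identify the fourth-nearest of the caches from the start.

Distance to each, sorted:
CP5: 72.6 km
CP1: 87.4 km
CP6: 210.9 km
CP2: 267.4 km
CP3: 277.6 km
CP0: 361.5 km
CP4: 394.8 km
The fourth-nearest is CP2 at 267.4 km.

CP2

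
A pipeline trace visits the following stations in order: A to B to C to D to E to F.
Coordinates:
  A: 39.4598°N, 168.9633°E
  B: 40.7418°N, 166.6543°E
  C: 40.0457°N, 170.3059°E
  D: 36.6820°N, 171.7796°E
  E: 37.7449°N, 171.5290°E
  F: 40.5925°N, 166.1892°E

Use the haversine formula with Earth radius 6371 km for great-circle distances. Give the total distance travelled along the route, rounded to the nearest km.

Leg distances:
A→B: 242.7 km  (cumulative 242.7 km)
B→C: 318.8 km  (cumulative 561.4 km)
C→D: 395.5 km  (cumulative 956.9 km)
D→E: 120.3 km  (cumulative 1077.1 km)
E→F: 558.5 km  (cumulative 1635.7 km)
Total route length ≈ 1636 km.

1636 km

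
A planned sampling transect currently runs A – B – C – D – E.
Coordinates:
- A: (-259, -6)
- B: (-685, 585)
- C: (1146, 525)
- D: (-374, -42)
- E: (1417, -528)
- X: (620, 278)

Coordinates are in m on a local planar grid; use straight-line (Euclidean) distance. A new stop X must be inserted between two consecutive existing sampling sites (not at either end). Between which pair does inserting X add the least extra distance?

between C and D

Added distance for inserting X between each consecutive pair:
A–B: 1535.8 m
B–C: 89.7 m
C–D: 3.0 m
D–E: 322.0 m
Smallest added distance is 3.0 m, inserting between C and D.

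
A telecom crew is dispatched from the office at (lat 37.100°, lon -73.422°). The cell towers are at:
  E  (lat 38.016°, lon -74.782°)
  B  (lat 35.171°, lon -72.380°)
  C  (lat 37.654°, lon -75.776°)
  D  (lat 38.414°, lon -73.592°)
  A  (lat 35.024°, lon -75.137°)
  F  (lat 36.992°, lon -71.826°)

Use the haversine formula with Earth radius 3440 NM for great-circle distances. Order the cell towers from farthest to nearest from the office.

A, B, C, E, D, F

Computing each great-circle distance from (lat 37.100°, lon -73.422°):
A (lat 35.024°, lon -75.137°): 149.9 NM
B (lat 35.171°, lon -72.380°): 126.4 NM
C (lat 37.654°, lon -75.776°): 117.1 NM
E (lat 38.016°, lon -74.782°): 84.9 NM
D (lat 38.414°, lon -73.592°): 79.3 NM
F (lat 36.992°, lon -71.826°): 76.8 NM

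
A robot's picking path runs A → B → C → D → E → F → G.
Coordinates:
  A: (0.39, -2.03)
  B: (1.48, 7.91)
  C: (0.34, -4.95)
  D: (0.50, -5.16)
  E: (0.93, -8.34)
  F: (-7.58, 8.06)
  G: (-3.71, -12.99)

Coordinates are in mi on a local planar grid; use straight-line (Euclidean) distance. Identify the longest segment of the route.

F–G

Leg distances:
A→B: 10.0 mi
B→C: 12.9 mi
C→D: 0.3 mi
D→E: 3.2 mi
E→F: 18.5 mi
F→G: 21.4 mi
The longest leg is F–G at 21.4 mi.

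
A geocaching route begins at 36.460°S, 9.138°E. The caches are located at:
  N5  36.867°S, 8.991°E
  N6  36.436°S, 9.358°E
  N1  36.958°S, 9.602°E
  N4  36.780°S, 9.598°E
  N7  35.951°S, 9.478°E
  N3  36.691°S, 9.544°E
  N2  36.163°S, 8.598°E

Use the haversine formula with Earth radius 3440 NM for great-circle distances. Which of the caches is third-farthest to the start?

Distance to each, sorted:
N1: 37.3 NM
N7: 34.7 NM
N2: 31.6 NM
N4: 29.3 NM
N5: 25.4 NM
N3: 24.0 NM
N6: 10.7 NM
The third-farthest is N2 at 31.6 NM.

N2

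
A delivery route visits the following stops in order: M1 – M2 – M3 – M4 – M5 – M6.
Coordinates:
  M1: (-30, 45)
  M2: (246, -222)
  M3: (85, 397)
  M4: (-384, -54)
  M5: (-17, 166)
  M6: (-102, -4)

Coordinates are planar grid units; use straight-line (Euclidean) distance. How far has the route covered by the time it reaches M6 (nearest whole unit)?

2292

Leg distances:
M1→M2: 384.0  (cumulative 384.0)
M2→M3: 639.6  (cumulative 1023.6)
M3→M4: 650.7  (cumulative 1674.3)
M4→M5: 427.9  (cumulative 2102.2)
M5→M6: 190.1  (cumulative 2292.2)
Cumulative distance at M6 ≈ 2292.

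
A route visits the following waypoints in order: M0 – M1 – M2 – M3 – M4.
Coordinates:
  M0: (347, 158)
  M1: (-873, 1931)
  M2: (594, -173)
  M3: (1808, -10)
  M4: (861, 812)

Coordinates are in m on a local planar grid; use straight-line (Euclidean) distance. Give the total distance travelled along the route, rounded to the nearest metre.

7196 m

Leg distances:
M0→M1: 2152.2 m  (cumulative 2152.2 m)
M1→M2: 2564.9 m  (cumulative 4717.1 m)
M2→M3: 1224.9 m  (cumulative 5942.0 m)
M3→M4: 1254.0 m  (cumulative 7196.0 m)
Total route length ≈ 7196 m.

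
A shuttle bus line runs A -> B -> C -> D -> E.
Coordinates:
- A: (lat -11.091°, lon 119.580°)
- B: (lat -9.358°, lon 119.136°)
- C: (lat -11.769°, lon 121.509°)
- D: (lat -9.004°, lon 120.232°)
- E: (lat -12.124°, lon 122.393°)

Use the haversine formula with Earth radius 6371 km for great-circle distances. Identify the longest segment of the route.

Leg distances:
A→B: 198.7 km
B→C: 373.0 km
C→D: 337.7 km
D→E: 419.7 km
The longest leg is D–E at 419.7 km.

D–E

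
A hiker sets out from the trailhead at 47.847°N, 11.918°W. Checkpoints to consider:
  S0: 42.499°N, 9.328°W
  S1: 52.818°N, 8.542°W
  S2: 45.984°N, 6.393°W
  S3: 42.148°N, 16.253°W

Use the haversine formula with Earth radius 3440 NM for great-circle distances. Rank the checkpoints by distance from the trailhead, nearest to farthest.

S2, S1, S0, S3

Distance from the trailhead at 47.847°N, 11.918°W to each:
S2 45.984°N, 6.393°W: 252.6 NM
S1 52.818°N, 8.542°W: 325.2 NM
S0 42.499°N, 9.328°W: 339.2 NM
S3 42.148°N, 16.253°W: 388.4 NM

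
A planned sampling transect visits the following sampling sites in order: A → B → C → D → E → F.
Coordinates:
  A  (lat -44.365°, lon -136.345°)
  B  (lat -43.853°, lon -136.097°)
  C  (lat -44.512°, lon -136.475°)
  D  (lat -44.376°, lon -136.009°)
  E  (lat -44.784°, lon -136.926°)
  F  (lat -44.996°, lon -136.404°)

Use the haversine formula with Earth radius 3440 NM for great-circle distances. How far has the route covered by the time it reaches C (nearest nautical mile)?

Leg distances:
A→B: 32.5 NM  (cumulative 32.5 NM)
B→C: 42.8 NM  (cumulative 75.3 NM)
Cumulative distance at C ≈ 75 NM.

75 NM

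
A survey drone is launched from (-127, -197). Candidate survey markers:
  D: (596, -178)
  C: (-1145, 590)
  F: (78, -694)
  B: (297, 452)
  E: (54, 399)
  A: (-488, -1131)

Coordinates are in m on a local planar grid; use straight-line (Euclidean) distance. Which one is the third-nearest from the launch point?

D

Distances from the launch point ((-127, -197)):
F: 537.6 m
E: 622.9 m
D: 723.2 m
B: 775.2 m
A: 1001.3 m
C: 1286.7 m
The third-nearest is D at 723.2 m.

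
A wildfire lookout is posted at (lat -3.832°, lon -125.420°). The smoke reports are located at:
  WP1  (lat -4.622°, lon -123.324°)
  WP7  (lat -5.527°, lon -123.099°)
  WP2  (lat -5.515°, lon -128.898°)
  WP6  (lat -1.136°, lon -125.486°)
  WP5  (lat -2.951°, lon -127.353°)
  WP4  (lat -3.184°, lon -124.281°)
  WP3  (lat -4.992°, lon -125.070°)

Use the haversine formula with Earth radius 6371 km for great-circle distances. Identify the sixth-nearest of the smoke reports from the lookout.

Distances from the lookout ((lat -3.832°, lon -125.420°)):
WP3: 134.7 km
WP4: 145.5 km
WP5: 235.9 km
WP1: 248.5 km
WP6: 299.9 km
WP7: 318.9 km
WP2: 428.5 km
The sixth-nearest is WP7 at 318.9 km.

WP7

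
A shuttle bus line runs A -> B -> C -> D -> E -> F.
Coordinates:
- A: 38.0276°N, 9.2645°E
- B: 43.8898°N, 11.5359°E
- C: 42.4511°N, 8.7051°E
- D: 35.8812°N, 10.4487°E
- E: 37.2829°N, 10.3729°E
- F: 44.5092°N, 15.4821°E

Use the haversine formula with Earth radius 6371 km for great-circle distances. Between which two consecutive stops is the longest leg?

E–F

Leg distances:
A→B: 679.1 km
B→C: 279.8 km
C→D: 745.8 km
D→E: 156.0 km
E→F: 910.6 km
The longest leg is E–F at 910.6 km.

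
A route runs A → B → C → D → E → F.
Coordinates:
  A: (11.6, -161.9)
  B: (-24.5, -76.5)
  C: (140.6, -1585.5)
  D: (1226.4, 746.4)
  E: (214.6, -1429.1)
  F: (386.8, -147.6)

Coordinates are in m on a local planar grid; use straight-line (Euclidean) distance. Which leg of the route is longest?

C–D

Leg distances:
A→B: 92.7 m
B→C: 1518.0 m
C→D: 2572.3 m
D→E: 2399.3 m
E→F: 1293.0 m
The longest leg is C–D at 2572.3 m.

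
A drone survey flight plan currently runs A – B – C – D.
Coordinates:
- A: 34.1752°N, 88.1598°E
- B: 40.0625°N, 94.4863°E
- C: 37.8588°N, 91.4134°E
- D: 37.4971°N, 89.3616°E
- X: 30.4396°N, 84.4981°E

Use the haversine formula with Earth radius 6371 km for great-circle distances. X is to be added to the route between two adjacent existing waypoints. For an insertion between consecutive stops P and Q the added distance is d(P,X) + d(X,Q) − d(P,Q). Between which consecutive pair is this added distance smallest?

Added distance for inserting X between each consecutive pair:
A–B: 1078.4 km
B–C: 2080.5 km
C–D: 1759.7 km
Smallest added distance is 1078.4 km, inserting between A and B.

between A and B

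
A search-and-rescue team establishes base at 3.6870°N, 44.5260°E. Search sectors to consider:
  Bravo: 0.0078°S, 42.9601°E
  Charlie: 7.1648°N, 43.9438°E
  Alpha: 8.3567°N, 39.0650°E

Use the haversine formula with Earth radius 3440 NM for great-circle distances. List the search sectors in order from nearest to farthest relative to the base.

Distances from the base:
Charlie 7.1648°N, 43.9438°E: 211.7 NM
Bravo 0.0078°S, 42.9601°E: 240.9 NM
Alpha 8.3567°N, 39.0650°E: 430.0 NM

Charlie, Bravo, Alpha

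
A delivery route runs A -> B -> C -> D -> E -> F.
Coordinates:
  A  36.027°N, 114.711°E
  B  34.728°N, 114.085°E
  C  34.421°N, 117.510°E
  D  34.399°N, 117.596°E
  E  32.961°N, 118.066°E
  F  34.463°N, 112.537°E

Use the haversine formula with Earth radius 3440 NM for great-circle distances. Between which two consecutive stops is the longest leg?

E–F

Leg distances:
A→B: 83.8 NM
B→C: 170.3 NM
C→D: 4.5 NM
D→E: 89.5 NM
E→F: 290.4 NM
The longest leg is E–F at 290.4 NM.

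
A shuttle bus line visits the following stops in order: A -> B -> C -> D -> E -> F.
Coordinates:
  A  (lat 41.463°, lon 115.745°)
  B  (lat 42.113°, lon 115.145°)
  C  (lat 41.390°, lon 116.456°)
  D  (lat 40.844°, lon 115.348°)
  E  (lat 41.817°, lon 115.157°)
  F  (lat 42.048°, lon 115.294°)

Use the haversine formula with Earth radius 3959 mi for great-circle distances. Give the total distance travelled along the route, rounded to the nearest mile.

Leg distances:
A→B: 54.5 mi  (cumulative 54.5 mi)
B→C: 84.0 mi  (cumulative 138.6 mi)
C→D: 68.9 mi  (cumulative 207.5 mi)
D→E: 68.0 mi  (cumulative 275.4 mi)
E→F: 17.4 mi  (cumulative 292.9 mi)
Total route length ≈ 293 mi.

293 mi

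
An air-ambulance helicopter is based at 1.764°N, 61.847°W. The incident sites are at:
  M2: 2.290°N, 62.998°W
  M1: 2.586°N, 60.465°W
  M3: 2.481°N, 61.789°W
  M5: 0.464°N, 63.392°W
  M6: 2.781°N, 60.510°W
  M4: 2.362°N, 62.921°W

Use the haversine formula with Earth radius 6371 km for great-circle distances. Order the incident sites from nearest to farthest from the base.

M3, M4, M2, M1, M6, M5

Distance from the base at 1.764°N, 61.847°W to each:
M3 2.481°N, 61.789°W: 80.0 km
M4 2.362°N, 62.921°W: 136.6 km
M2 2.290°N, 62.998°W: 140.6 km
M1 2.586°N, 60.465°W: 178.7 km
M6 2.781°N, 60.510°W: 186.7 km
M5 0.464°N, 63.392°W: 224.5 km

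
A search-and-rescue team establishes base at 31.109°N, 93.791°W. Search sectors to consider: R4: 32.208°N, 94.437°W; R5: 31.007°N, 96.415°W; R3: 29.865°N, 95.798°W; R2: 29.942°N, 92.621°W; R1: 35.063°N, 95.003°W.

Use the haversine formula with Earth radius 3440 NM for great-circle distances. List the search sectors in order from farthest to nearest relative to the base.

R1, R5, R3, R2, R4

Distances from the base:
R1 35.063°N, 95.003°W: 245.1 NM
R5 31.007°N, 96.415°W: 135.1 NM
R3 29.865°N, 95.798°W: 127.9 NM
R2 29.942°N, 92.621°W: 92.6 NM
R4 32.208°N, 94.437°W: 73.8 NM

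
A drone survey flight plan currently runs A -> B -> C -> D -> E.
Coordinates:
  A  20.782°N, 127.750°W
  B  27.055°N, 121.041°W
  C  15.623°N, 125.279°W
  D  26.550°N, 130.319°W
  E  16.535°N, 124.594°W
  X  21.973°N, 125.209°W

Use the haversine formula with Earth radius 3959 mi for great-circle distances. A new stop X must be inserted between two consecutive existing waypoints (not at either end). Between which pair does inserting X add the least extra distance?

between A and B

Added distance for inserting X between each consecutive pair:
A–B: 15.2 mi
B–C: 41.4 mi
C–D: 68.3 mi
D–E: 45.6 mi
Smallest added distance is 15.2 mi, inserting between A and B.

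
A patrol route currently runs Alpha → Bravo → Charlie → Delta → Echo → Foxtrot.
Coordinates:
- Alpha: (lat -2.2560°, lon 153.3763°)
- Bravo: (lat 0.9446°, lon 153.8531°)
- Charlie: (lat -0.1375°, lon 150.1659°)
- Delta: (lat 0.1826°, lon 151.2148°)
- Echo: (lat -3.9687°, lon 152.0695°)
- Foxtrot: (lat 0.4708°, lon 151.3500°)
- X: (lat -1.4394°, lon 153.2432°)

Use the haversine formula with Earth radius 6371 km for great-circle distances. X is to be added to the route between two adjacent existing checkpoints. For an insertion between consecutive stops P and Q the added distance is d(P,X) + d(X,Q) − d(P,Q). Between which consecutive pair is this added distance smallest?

between Alpha and Bravo

Added distance for inserting X between each consecutive pair:
Alpha–Bravo: 5.8 km
Bravo–Charlie: 217.9 km
Charlie–Delta: 538.3 km
Delta–Echo: 127.5 km
Echo–Foxtrot: 108.9 km
Smallest added distance is 5.8 km, inserting between Alpha and Bravo.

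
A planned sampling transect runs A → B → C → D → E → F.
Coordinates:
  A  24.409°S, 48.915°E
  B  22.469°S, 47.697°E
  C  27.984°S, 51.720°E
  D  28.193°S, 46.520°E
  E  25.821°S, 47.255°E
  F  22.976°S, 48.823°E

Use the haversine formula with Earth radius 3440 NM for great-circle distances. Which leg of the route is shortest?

A–B

Leg distances:
A→B: 134.4 NM
B→C: 396.6 NM
C→D: 275.7 NM
D→E: 147.7 NM
E→F: 191.1 NM
The shortest leg is A–B at 134.4 NM.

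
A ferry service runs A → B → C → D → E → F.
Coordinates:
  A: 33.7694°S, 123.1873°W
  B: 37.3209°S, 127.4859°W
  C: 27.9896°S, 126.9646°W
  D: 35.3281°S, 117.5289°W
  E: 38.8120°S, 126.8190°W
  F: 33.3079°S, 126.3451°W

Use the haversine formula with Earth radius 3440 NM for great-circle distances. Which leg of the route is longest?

Leg distances:
A→B: 299.2 NM
B→C: 560.9 NM
C→D: 652.6 NM
D→E: 491.4 NM
E→F: 331.3 NM
The longest leg is C–D at 652.6 NM.

C–D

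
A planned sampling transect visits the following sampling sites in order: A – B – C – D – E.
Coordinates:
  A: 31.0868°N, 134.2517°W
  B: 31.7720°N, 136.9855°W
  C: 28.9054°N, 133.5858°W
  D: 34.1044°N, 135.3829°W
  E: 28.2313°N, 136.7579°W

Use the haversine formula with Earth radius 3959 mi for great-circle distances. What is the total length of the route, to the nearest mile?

Leg distances:
A→B: 168.0 mi  (cumulative 168.0 mi)
B→C: 283.4 mi  (cumulative 451.4 mi)
C→D: 374.5 mi  (cumulative 825.9 mi)
D→E: 413.9 mi  (cumulative 1239.7 mi)
Total route length ≈ 1240 mi.

1240 mi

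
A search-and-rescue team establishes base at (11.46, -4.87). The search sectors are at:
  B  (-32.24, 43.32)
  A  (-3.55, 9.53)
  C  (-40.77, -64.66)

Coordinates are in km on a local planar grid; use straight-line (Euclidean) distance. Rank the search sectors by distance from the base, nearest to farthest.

Distance from the base at (11.46, -4.87) to each:
A (-3.55, 9.53): 20.8 km
B (-32.24, 43.32): 65.1 km
C (-40.77, -64.66): 79.4 km

A, B, C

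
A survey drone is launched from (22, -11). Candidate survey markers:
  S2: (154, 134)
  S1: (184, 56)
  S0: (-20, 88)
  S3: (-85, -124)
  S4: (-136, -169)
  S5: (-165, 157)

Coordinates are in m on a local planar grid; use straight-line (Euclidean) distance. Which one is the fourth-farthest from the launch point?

S1

Distances from the launch point ((22, -11)):
S5: 251.4 m
S4: 223.4 m
S2: 196.1 m
S1: 175.3 m
S3: 155.6 m
S0: 107.5 m
The fourth-farthest is S1 at 175.3 m.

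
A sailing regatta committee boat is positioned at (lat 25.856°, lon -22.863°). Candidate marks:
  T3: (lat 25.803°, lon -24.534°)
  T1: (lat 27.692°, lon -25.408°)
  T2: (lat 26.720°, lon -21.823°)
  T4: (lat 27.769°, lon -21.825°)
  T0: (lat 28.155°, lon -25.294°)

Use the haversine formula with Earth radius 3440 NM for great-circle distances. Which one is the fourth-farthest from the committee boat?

Distances from the committee boat ((lat 25.856°, lon -22.863°)):
T0: 189.6 NM
T1: 175.4 NM
T4: 127.6 NM
T3: 90.4 NM
T2: 76.3 NM
The fourth-farthest is T3 at 90.4 NM.

T3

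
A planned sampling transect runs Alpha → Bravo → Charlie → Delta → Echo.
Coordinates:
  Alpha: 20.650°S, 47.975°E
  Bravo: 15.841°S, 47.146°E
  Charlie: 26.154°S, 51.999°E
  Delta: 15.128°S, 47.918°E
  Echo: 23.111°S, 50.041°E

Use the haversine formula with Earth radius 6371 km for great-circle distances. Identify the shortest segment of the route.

Leg distances:
Alpha→Bravo: 541.8 km
Bravo→Charlie: 1252.1 km
Charlie→Delta: 1297.2 km
Delta→Echo: 915.2 km
The shortest leg is Alpha–Bravo at 541.8 km.

Alpha–Bravo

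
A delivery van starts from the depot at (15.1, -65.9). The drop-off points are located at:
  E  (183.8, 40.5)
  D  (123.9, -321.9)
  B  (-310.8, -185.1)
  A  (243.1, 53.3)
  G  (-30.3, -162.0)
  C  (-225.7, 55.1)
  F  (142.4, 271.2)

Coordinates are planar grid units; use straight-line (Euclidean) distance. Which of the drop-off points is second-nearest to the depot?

Distance to each, sorted:
G: 106.3
E: 199.5
A: 257.3
C: 269.5
D: 278.2
B: 347.0
F: 360.3
The second-nearest is E at 199.5.

E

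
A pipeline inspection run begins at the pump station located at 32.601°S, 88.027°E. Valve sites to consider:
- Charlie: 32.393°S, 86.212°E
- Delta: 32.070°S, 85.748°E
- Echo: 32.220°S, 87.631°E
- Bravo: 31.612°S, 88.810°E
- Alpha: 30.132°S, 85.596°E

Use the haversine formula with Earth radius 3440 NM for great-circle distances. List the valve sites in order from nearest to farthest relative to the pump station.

Echo, Bravo, Charlie, Delta, Alpha

Computing each great-circle distance from 32.601°S, 88.027°E:
Echo 32.220°S, 87.631°E: 30.4 NM
Bravo 31.612°S, 88.810°E: 71.5 NM
Charlie 32.393°S, 86.212°E: 92.8 NM
Delta 32.070°S, 85.748°E: 119.9 NM
Alpha 30.132°S, 85.596°E: 193.6 NM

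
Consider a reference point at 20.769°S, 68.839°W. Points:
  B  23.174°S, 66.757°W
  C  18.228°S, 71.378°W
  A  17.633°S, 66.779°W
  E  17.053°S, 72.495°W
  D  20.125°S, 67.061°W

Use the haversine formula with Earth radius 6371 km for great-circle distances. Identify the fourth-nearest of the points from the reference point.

A

Distance to each, sorted:
D: 198.6 km
B: 342.9 km
C: 388.1 km
A: 410.3 km
E: 564.4 km
The fourth-nearest is A at 410.3 km.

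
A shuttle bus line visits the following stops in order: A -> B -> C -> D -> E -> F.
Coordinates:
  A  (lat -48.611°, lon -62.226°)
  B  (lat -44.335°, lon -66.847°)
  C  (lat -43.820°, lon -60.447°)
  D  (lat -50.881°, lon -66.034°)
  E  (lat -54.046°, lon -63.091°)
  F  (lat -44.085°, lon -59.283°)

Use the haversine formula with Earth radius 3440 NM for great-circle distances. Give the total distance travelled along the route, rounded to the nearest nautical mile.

Leg distances:
A→B: 319.9 NM  (cumulative 319.9 NM)
B→C: 277.7 NM  (cumulative 597.6 NM)
C→D: 480.7 NM  (cumulative 1078.3 NM)
D→E: 218.4 NM  (cumulative 1296.6 NM)
E→F: 616.3 NM  (cumulative 1912.9 NM)
Total route length ≈ 1913 NM.

1913 NM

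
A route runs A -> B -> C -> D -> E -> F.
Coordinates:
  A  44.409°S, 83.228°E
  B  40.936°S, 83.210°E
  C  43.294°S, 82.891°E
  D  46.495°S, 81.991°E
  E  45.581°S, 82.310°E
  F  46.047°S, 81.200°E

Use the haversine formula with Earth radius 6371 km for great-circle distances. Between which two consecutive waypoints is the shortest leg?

Leg distances:
A→B: 386.2 km
B→C: 263.5 km
C→D: 362.9 km
D→E: 104.6 km
E→F: 100.4 km
The shortest leg is E–F at 100.4 km.

E–F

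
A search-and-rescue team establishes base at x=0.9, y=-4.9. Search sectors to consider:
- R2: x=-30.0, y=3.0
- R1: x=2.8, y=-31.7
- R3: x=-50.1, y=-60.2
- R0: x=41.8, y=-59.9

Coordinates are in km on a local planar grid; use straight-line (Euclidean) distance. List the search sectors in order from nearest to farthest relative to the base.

Computing each straight-line distance from x=0.9, y=-4.9:
R1 x=2.8, y=-31.7: 26.9 km
R2 x=-30.0, y=3.0: 31.9 km
R0 x=41.8, y=-59.9: 68.5 km
R3 x=-50.1, y=-60.2: 75.2 km

R1, R2, R0, R3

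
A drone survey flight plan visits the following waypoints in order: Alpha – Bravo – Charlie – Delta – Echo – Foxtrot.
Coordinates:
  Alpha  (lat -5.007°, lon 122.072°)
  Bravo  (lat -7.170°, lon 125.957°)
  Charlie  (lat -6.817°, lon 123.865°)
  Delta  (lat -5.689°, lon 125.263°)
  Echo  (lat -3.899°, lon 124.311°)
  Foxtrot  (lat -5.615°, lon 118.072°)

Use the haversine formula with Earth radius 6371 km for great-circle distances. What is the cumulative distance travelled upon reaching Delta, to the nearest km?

926 km

Leg distances:
Alpha→Bravo: 492.3 km  (cumulative 492.3 km)
Bravo→Charlie: 234.2 km  (cumulative 726.5 km)
Charlie→Delta: 199.0 km  (cumulative 925.5 km)
Cumulative distance at Delta ≈ 926 km.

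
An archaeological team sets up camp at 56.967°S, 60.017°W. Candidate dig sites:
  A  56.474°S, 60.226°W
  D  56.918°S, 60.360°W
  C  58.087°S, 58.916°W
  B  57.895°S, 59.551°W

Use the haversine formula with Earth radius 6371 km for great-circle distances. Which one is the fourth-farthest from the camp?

Distances from the camp (56.967°S, 60.017°W):
C: 140.8 km
B: 106.9 km
A: 56.3 km
D: 21.5 km
The fourth-farthest is D at 21.5 km.

D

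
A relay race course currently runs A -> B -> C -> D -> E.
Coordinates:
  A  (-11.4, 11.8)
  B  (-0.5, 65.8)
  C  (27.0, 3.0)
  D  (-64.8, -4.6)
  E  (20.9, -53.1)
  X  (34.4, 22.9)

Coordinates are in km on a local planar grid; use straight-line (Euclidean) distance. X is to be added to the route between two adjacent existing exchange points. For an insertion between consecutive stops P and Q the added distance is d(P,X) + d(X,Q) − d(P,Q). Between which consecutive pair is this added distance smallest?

Added distance for inserting X between each consecutive pair:
A–B: 47.3 km
B–C: 8.0 km
C–D: 32.1 km
D–E: 81.7 km
Smallest added distance is 8.0 km, inserting between B and C.

between B and C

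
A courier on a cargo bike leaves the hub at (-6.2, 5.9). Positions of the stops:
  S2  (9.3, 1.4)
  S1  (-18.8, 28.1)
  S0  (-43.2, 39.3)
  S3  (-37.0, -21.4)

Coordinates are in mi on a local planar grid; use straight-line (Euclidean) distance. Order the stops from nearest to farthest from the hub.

Computing each straight-line distance from (-6.2, 5.9):
S2 (9.3, 1.4): 16.1 mi
S1 (-18.8, 28.1): 25.5 mi
S3 (-37.0, -21.4): 41.2 mi
S0 (-43.2, 39.3): 49.8 mi

S2, S1, S3, S0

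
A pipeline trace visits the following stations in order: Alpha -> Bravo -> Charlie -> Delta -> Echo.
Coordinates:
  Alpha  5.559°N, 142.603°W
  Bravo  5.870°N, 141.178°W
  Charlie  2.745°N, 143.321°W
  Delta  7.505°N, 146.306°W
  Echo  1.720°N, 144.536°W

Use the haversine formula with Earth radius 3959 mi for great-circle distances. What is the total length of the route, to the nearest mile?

1168 mi

Leg distances:
Alpha→Bravo: 100.3 mi  (cumulative 100.3 mi)
Bravo→Charlie: 261.6 mi  (cumulative 361.9 mi)
Charlie→Delta: 387.8 mi  (cumulative 749.6 mi)
Delta→Echo: 417.9 mi  (cumulative 1167.5 mi)
Total route length ≈ 1168 mi.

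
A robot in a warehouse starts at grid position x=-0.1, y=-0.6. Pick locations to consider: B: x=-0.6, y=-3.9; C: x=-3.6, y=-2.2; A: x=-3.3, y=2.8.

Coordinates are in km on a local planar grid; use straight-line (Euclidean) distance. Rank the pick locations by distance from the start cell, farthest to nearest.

Distance from the start cell at x=-0.1, y=-0.6 to each:
A x=-3.3, y=2.8: 4.7 km
C x=-3.6, y=-2.2: 3.8 km
B x=-0.6, y=-3.9: 3.3 km

A, C, B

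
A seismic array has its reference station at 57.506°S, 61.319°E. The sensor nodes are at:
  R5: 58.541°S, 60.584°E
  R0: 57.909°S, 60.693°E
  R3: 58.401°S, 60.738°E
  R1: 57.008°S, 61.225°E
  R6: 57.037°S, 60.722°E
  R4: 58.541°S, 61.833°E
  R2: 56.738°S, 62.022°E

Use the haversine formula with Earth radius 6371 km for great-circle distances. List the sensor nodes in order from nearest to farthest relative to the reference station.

Distances from the reference station:
R1 57.008°S, 61.225°E: 55.7 km
R0 57.909°S, 60.693°E: 58.2 km
R6 57.037°S, 60.722°E: 63.3 km
R2 56.738°S, 62.022°E: 95.4 km
R3 58.401°S, 60.738°E: 105.3 km
R4 58.541°S, 61.833°E: 119.0 km
R5 58.541°S, 60.584°E: 123.0 km

R1, R0, R6, R2, R3, R4, R5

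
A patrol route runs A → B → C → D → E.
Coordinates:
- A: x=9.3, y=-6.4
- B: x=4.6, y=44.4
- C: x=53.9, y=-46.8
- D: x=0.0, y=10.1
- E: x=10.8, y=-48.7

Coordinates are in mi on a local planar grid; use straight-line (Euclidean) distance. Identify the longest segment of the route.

Leg distances:
A→B: 51.0 mi
B→C: 103.7 mi
C→D: 78.4 mi
D→E: 59.8 mi
The longest leg is B–C at 103.7 mi.

B–C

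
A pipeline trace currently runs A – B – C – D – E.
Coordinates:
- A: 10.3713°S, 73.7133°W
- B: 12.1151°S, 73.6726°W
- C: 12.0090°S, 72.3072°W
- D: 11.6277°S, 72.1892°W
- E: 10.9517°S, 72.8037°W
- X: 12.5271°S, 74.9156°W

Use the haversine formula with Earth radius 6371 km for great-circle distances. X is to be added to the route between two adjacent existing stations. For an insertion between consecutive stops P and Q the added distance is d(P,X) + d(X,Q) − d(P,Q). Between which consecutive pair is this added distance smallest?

between A and B

Added distance for inserting X between each consecutive pair:
A–B: 221.8 km
B–C: 282.9 km
C–D: 557.8 km
D–E: 501.2 km
Smallest added distance is 221.8 km, inserting between A and B.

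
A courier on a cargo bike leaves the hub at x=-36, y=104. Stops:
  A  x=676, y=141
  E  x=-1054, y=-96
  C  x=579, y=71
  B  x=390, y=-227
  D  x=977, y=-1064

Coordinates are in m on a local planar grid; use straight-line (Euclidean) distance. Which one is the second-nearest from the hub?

Distances from the hub (x=-36, y=104):
B: 539.5 m
C: 615.9 m
A: 713.0 m
E: 1037.5 m
D: 1546.1 m
The second-nearest is C at 615.9 m.

C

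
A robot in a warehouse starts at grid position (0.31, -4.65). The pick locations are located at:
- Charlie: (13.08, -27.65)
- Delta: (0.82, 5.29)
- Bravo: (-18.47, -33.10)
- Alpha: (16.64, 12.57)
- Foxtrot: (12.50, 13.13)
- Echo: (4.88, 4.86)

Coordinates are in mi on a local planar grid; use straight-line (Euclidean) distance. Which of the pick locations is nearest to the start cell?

Distances from the start cell ((0.31, -4.65)):
Delta: 10.0 mi
Echo: 10.6 mi
Foxtrot: 21.6 mi
Alpha: 23.7 mi
Charlie: 26.3 mi
Bravo: 34.1 mi
The nearest is Delta at 10.0 mi.

Delta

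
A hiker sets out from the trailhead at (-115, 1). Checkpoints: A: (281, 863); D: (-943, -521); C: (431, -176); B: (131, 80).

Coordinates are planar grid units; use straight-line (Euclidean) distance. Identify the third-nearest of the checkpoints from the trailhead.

A

Distance to each, sorted:
B: 258.4
C: 574.0
A: 948.6
D: 978.8
The third-nearest is A at 948.6.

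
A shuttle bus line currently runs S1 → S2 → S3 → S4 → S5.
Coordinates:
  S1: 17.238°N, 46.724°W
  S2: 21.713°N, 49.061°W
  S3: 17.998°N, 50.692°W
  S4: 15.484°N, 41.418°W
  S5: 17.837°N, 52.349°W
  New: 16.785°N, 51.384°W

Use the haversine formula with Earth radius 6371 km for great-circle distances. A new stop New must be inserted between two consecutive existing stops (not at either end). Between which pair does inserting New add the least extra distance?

Added distance for inserting New between each consecutive pair:
S1–S2: 543.2 km
S2–S3: 306.4 km
S3–S4: 201.6 km
S4–S5: 36.4 km
Smallest added distance is 36.4 km, inserting between S4 and S5.

between S4 and S5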